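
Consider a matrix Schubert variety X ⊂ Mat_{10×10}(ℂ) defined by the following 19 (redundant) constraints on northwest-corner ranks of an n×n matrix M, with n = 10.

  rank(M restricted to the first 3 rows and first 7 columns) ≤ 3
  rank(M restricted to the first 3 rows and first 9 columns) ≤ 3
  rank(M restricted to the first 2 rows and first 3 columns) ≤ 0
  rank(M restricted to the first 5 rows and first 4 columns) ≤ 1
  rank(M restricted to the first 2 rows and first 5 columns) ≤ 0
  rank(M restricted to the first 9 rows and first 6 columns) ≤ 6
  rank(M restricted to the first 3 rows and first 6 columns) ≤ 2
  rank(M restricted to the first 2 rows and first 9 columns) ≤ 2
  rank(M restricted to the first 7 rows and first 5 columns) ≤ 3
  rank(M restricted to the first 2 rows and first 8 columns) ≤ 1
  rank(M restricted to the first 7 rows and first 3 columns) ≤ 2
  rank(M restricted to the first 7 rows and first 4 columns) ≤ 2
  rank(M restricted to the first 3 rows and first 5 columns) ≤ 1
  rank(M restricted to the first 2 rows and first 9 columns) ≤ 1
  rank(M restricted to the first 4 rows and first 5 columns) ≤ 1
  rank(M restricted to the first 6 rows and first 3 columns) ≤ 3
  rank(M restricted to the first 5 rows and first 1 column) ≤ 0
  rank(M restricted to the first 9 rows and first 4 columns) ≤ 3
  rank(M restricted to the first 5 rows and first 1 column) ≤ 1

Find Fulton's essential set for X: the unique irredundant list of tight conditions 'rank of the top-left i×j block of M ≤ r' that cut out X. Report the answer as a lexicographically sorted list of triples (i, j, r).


Reconstructing r_w from the 19 given conditions:

  i=1: 0  0  0  0  0  1  1  1  1  1
  i=2: 0  0  0  0  0  1  1  1  1  2
  i=3: 0  1  1  1  1  2  2  2  2  3
  i=4: 0  1  1  1  1  2  3  3  3  4
  i=5: 0  1  1  1  2  3  4  4  4  5
  i=6: 1  2  2  2  3  4  5  5  5  6
  i=7: 1  2  2  2  3  4  5  6  6  7
  i=8: 1  2  3  3  4  5  6  7  7  8
  i=9: 1  2  3  3  4  5  6  7  8  9
  i=10: 1  2  3  4  5  6  7  8  9  10

second differences of R give the permutation w = (6, 10, 2, 7, 5, 1, 8, 3, 9, 4).

7 SE-corners of the 24-cell Rothe diagram give Ess(w):

[(2, 5, 0), (2, 9, 1), (4, 5, 1), (5, 1, 0), (5, 4, 1), (7, 4, 2), (9, 4, 3)]


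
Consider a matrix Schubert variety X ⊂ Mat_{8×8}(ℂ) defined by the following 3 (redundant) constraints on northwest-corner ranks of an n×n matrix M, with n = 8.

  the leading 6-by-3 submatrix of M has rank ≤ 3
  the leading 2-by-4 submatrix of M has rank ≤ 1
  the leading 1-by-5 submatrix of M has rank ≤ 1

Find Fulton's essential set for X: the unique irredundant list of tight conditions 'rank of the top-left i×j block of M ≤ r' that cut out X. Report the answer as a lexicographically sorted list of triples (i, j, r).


Recovering R(i,j) via the rank-extension bound from the 3 conditions:

  R[1]: 1 1 1 1 1 1 1 1
  R[2]: 1 1 1 1 2 2 2 2
  R[3]: 1 2 2 2 3 3 3 3
  R[4]: 1 2 3 3 4 4 4 4
  R[5]: 1 2 3 4 5 5 5 5
  R[6]: 1 2 3 4 5 6 6 6
  R[7]: 1 2 3 4 5 6 7 7
  R[8]: 1 2 3 4 5 6 7 8

the unique w with this rank table is (1, 5, 2, 3, 4, 6, 7, 8).

Fulton essential set (1 of the 3 Rothe cells):

[(2, 4, 1)]


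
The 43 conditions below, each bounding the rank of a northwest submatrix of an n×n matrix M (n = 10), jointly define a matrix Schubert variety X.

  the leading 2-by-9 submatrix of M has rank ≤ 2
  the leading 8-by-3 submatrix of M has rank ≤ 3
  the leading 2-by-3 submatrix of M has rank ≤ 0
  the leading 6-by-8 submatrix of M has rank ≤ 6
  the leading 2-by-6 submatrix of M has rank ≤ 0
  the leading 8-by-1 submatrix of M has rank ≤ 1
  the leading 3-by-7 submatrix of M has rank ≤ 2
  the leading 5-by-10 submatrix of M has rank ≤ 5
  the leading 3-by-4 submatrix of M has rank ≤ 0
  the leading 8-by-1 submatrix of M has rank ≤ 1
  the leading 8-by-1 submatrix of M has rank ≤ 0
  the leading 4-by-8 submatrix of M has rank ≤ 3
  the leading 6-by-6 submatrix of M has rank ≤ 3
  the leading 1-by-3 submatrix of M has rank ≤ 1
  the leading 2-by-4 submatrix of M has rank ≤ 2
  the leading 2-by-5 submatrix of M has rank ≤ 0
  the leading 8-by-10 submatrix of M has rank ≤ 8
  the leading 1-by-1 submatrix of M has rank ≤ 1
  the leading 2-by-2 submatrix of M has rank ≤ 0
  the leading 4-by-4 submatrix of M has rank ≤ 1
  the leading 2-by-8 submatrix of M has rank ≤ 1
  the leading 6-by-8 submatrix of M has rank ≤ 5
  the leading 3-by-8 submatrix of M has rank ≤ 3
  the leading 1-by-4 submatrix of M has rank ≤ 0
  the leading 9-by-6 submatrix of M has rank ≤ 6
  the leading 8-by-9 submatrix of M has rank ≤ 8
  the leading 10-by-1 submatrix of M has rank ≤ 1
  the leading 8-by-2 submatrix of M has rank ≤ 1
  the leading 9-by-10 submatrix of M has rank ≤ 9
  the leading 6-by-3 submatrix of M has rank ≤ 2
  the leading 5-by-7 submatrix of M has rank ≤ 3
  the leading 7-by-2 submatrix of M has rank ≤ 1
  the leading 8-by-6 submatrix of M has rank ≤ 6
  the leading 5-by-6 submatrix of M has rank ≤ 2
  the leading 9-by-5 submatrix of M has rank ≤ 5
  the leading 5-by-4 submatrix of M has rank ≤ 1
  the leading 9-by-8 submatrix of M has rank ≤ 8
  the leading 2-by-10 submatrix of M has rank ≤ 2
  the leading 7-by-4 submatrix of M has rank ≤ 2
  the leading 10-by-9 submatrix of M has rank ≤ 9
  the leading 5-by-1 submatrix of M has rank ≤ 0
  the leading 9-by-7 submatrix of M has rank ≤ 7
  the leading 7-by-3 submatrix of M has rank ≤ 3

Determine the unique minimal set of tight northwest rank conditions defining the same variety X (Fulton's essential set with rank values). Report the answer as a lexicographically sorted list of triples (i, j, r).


Rank table r_w(10×10) implied by the 43 constraints:

  row 1: 0 0 0 0 0 0 1 1 1 1
  row 2: 0 0 0 0 0 0 1 1 2 2
  row 3: 0 0 0 0 1 1 2 2 3 3
  row 4: 0 1 1 1 2 2 3 3 4 4
  row 5: 0 1 1 1 2 2 3 4 5 5
  row 6: 0 1 2 2 3 3 4 5 6 6
  row 7: 0 1 2 2 3 4 5 6 7 7
  row 8: 0 1 2 3 4 5 6 7 8 8
  row 9: 1 2 3 4 5 6 7 8 9 9
  row 10: 1 2 3 4 5 6 7 8 9 10

giving w = (7, 9, 5, 2, 8, 3, 6, 4, 1, 10) via Δ²R.

D(w) has 26 cells with 7 SE-corners; essential set:

[(2, 6, 0), (2, 8, 1), (3, 4, 0), (5, 4, 1), (5, 6, 2), (7, 4, 2), (8, 1, 0)]


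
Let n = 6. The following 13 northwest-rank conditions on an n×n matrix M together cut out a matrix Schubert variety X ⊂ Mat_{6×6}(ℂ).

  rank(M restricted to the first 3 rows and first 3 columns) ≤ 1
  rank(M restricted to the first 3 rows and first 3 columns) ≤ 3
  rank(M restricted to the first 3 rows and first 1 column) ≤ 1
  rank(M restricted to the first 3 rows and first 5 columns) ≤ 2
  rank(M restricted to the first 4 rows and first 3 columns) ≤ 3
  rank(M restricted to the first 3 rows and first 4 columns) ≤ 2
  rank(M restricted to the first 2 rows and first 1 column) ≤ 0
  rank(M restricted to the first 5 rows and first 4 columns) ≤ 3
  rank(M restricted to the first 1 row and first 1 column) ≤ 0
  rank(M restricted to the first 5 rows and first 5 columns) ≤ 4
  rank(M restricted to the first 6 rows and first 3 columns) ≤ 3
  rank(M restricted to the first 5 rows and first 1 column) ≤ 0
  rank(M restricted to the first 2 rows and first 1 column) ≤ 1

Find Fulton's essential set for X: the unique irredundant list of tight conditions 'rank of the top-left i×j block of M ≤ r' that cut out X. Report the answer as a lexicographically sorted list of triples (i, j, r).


Recovering R(i,j) via the rank-extension bound from the 13 conditions:

  0, 1, 1, 1, 1, 1
  0, 1, 1, 2, 2, 2
  0, 1, 1, 2, 2, 3
  0, 1, 2, 3, 3, 4
  0, 1, 2, 3, 4, 5
  1, 2, 3, 4, 5, 6

giving w = (2, 4, 6, 3, 5, 1) via Δ²R.

Fulton essential set (3 of the 8 Rothe cells):

[(3, 3, 1), (3, 5, 2), (5, 1, 0)]


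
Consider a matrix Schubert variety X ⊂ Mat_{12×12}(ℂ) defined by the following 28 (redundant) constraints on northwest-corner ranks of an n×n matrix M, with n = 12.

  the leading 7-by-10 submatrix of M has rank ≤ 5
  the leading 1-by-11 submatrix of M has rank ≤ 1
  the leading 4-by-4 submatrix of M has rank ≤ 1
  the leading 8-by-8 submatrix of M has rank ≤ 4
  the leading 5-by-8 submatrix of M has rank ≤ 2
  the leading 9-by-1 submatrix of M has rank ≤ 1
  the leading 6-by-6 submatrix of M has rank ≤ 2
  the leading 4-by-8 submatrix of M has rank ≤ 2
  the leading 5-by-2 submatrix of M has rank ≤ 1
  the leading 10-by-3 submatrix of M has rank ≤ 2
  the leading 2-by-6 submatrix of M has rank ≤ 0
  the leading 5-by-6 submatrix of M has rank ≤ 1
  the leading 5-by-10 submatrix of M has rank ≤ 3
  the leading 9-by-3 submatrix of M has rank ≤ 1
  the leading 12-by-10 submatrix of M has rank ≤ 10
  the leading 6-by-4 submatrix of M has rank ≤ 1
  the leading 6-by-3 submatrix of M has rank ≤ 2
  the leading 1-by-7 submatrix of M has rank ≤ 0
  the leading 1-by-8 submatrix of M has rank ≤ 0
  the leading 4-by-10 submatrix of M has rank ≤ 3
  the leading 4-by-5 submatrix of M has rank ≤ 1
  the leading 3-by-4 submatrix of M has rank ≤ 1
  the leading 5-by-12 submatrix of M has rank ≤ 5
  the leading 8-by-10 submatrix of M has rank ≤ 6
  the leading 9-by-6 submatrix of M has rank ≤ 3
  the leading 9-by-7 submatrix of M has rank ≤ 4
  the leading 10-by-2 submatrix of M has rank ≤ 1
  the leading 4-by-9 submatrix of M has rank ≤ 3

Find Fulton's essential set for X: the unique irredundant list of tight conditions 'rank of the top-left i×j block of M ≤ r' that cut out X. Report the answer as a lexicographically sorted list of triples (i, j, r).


The tightest implied rank at each (i,j), from the 28 conditions:

  i=1: 0  0  0  0  0  0  0  0  1  1  1  1
  i=2: 0  0  0  0  0  0  1  1  2  2  2  2
  i=3: 1  1  1  1  1  1  2  2  3  3  3  3
  i=4: 1  1  1  1  1  1  2  2  3  3  4  4
  i=5: 1  1  1  1  1  1  2  2  3  3  4  5
  i=6: 1  1  1  1  2  2  3  3  4  4  5  6
  i=7: 1  1  1  2  3  3  4  4  5  5  6  7
  i=8: 1  1  1  2  3  3  4  4  5  6  7  8
  i=9: 1  1  1  2  3  3  4  5  6  7  8  9
  i=10: 1  1  2  3  4  4  5  6  7  8  9  10
  i=11: 1  2  3  4  5  5  6  7  8  9  10  11
  i=12: 1  2  3  4  5  6  7  8  9  10  11  12

second differences of R give the permutation w = (9, 7, 1, 11, 12, 5, 4, 10, 8, 3, 2, 6).

10 SE-corners of the 41-cell Rothe diagram give Ess(w):

[(1, 8, 0), (2, 6, 0), (5, 6, 1), (5, 8, 2), (5, 10, 3), (6, 4, 1), (8, 8, 4), (9, 3, 1), (9, 6, 3), (10, 2, 1)]


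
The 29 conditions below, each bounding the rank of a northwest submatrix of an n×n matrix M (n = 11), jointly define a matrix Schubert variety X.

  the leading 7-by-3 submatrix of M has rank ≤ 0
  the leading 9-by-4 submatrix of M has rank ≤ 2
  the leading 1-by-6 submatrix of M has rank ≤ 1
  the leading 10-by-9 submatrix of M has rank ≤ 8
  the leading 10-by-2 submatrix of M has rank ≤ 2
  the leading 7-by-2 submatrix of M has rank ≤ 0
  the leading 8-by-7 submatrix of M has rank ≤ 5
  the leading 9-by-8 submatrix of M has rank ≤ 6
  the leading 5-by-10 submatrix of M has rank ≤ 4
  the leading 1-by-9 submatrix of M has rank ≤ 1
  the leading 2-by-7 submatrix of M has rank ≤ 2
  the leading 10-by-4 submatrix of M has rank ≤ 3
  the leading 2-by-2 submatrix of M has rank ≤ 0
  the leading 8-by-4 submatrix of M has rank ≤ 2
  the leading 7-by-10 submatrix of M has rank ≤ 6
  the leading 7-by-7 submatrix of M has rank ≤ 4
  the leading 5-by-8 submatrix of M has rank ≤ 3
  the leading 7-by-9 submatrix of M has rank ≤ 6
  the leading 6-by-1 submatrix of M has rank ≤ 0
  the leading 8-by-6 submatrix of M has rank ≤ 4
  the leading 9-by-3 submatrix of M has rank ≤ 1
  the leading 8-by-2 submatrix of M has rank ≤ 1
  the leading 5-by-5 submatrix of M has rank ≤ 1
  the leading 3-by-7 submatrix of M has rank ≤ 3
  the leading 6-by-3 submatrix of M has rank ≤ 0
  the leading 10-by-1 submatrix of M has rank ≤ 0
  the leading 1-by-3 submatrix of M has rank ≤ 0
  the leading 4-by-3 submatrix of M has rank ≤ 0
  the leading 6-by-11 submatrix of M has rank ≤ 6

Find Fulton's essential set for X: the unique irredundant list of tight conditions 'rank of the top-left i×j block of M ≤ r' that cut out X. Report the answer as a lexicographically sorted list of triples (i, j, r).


The tightest implied rank at each (i,j), from the 29 conditions:

  i=1: 0, 0, 0, 1, 1, 1, 1, 1, 1, 1, 1
  i=2: 0, 0, 0, 1, 1, 2, 2, 2, 2, 2, 2
  i=3: 0, 0, 0, 1, 1, 2, 3, 3, 3, 3, 3
  i=4: 0, 0, 0, 1, 1, 2, 3, 3, 4, 4, 4
  i=5: 0, 0, 0, 1, 1, 2, 3, 3, 4, 4, 5
  i=6: 0, 0, 0, 1, 2, 3, 4, 4, 5, 5, 6
  i=7: 0, 0, 0, 1, 2, 3, 4, 5, 6, 6, 7
  i=8: 0, 1, 1, 2, 3, 4, 5, 6, 7, 7, 8
  i=9: 0, 1, 1, 2, 3, 4, 5, 6, 7, 8, 9
  i=10: 0, 1, 2, 3, 4, 5, 6, 7, 8, 9, 10
  i=11: 1, 2, 3, 4, 5, 6, 7, 8, 9, 10, 11

hence w(1..11) = (4, 6, 7, 9, 11, 5, 8, 2, 10, 3, 1).

6 SE-corners of the 32-cell Rothe diagram give Ess(w):

[(5, 5, 1), (5, 8, 3), (5, 10, 4), (7, 3, 0), (9, 3, 1), (10, 1, 0)]


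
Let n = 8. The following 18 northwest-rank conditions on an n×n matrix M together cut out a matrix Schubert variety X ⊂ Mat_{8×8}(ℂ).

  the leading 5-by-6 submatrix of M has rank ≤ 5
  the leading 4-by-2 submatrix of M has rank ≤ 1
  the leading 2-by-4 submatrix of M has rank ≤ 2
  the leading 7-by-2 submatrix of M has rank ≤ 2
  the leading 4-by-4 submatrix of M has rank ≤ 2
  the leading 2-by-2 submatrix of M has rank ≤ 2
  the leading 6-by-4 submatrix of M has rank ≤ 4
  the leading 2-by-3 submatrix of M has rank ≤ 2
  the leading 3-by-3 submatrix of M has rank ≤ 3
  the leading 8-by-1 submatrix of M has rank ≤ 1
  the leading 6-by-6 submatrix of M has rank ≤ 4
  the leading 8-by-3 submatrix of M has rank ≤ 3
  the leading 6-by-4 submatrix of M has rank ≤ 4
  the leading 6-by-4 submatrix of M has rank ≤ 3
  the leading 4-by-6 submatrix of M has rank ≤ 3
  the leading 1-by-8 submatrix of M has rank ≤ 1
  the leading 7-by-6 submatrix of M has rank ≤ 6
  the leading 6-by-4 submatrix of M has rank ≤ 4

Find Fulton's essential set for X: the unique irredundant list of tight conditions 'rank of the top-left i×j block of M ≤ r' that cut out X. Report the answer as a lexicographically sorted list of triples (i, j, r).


Rank table r_w(8×8) implied by the 18 constraints:

  1, 1, 1, 1, 1, 1, 1, 1
  1, 1, 2, 2, 2, 2, 2, 2
  1, 1, 2, 2, 3, 3, 3, 3
  1, 1, 2, 2, 3, 3, 4, 4
  1, 2, 3, 3, 4, 4, 5, 5
  1, 2, 3, 3, 4, 4, 5, 6
  1, 2, 3, 4, 5, 5, 6, 7
  1, 2, 3, 4, 5, 6, 7, 8

second differences of R give the permutation w = (1, 3, 5, 7, 2, 8, 4, 6).

D(w) has 8 cells with 5 SE-corners; essential set:

[(4, 2, 1), (4, 4, 2), (4, 6, 3), (6, 4, 3), (6, 6, 4)]


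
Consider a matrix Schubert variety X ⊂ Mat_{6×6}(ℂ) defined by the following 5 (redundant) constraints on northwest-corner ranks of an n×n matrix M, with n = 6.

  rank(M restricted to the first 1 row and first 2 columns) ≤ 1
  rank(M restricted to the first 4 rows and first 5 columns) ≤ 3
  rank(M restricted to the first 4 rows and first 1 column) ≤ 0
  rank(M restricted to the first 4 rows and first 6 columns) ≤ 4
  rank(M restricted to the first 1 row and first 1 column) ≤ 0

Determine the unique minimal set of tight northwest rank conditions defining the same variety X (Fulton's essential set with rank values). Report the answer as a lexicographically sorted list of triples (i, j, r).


Recovering R(i,j) via the rank-extension bound from the 5 conditions:

  i=1: 0 1 1 1 1 1
  i=2: 0 1 2 2 2 2
  i=3: 0 1 2 3 3 3
  i=4: 0 1 2 3 3 4
  i=5: 1 2 3 4 4 5
  i=6: 1 2 3 4 5 6

hence w(1..6) = (2, 3, 4, 6, 1, 5).

2 SE-corners of the 5-cell Rothe diagram give Ess(w):

[(4, 1, 0), (4, 5, 3)]


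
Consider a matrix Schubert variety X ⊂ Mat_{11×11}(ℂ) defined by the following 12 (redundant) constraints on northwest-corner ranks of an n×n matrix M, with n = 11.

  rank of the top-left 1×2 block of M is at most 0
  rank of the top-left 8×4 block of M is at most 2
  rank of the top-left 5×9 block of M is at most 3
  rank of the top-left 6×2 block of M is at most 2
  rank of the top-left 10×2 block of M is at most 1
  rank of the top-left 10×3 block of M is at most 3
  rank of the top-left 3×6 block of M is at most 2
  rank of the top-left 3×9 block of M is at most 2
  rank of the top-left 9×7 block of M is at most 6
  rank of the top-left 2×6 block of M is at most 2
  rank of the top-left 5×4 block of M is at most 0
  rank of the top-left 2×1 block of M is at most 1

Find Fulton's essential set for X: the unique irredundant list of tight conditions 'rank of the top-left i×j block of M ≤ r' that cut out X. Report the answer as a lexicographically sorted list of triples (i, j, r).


Rank table r_w(11×11) implied by the 12 constraints:

  i=1: 0, 0, 0, 0, 1, 1, 1, 1, 1, 1, 1
  i=2: 0, 0, 0, 0, 1, 2, 2, 2, 2, 2, 2
  i=3: 0, 0, 0, 0, 1, 2, 2, 2, 2, 3, 3
  i=4: 0, 0, 0, 0, 1, 2, 3, 3, 3, 4, 4
  i=5: 0, 0, 0, 0, 1, 2, 3, 3, 3, 4, 5
  i=6: 1, 1, 1, 1, 2, 3, 4, 4, 4, 5, 6
  i=7: 1, 1, 2, 2, 3, 4, 5, 5, 5, 6, 7
  i=8: 1, 1, 2, 2, 3, 4, 5, 6, 6, 7, 8
  i=9: 1, 1, 2, 3, 4, 5, 6, 7, 7, 8, 9
  i=10: 1, 1, 2, 3, 4, 5, 6, 7, 8, 9, 10
  i=11: 1, 2, 3, 4, 5, 6, 7, 8, 9, 10, 11

the unique w with this rank table is (5, 6, 10, 7, 11, 1, 3, 8, 4, 9, 2).

Fulton essential set (5 of the 30 Rothe cells):

[(3, 9, 2), (5, 4, 0), (5, 9, 3), (8, 4, 2), (10, 2, 1)]


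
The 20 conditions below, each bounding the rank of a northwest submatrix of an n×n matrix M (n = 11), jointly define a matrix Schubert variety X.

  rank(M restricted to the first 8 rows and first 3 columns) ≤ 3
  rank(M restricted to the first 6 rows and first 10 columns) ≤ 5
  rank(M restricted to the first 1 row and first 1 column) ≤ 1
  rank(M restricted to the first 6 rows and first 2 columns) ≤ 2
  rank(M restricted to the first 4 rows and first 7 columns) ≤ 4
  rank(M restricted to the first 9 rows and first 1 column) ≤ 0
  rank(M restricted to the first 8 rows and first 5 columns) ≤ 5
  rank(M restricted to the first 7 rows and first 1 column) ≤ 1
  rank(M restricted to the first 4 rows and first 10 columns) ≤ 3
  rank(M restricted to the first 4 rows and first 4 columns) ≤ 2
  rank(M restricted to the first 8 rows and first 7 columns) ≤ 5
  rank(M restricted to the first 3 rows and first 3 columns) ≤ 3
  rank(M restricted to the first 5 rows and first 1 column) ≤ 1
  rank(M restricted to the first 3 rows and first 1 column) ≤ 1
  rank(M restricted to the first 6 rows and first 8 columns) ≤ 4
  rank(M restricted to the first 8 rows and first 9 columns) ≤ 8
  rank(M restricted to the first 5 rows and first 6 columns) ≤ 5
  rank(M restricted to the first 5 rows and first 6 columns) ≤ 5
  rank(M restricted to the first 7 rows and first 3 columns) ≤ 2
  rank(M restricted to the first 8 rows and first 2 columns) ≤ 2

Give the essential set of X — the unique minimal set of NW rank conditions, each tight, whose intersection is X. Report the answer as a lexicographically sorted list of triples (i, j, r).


Recovering R(i,j) via the rank-extension bound from the 20 conditions:

  0 | 1 | 1 | 1 | 1 | 1 | 1 | 1 | 1 | 1 | 1
  0 | 1 | 2 | 2 | 2 | 2 | 2 | 2 | 2 | 2 | 2
  0 | 1 | 2 | 2 | 3 | 3 | 3 | 3 | 3 | 3 | 3
  0 | 1 | 2 | 2 | 3 | 3 | 3 | 3 | 3 | 3 | 4
  0 | 1 | 2 | 3 | 4 | 4 | 4 | 4 | 4 | 4 | 5
  0 | 1 | 2 | 3 | 4 | 4 | 4 | 4 | 5 | 5 | 6
  0 | 1 | 2 | 3 | 4 | 5 | 5 | 5 | 6 | 6 | 7
  0 | 1 | 2 | 3 | 4 | 5 | 5 | 6 | 7 | 7 | 8
  0 | 1 | 2 | 3 | 4 | 5 | 6 | 7 | 8 | 8 | 9
  1 | 2 | 3 | 4 | 5 | 6 | 7 | 8 | 9 | 9 | 10
  1 | 2 | 3 | 4 | 5 | 6 | 7 | 8 | 9 | 10 | 11

second differences of R give the permutation w = (2, 3, 5, 11, 4, 9, 6, 8, 7, 1, 10).

Fulton essential set (5 of the 20 Rothe cells):

[(4, 4, 2), (4, 10, 3), (6, 8, 4), (8, 7, 5), (9, 1, 0)]


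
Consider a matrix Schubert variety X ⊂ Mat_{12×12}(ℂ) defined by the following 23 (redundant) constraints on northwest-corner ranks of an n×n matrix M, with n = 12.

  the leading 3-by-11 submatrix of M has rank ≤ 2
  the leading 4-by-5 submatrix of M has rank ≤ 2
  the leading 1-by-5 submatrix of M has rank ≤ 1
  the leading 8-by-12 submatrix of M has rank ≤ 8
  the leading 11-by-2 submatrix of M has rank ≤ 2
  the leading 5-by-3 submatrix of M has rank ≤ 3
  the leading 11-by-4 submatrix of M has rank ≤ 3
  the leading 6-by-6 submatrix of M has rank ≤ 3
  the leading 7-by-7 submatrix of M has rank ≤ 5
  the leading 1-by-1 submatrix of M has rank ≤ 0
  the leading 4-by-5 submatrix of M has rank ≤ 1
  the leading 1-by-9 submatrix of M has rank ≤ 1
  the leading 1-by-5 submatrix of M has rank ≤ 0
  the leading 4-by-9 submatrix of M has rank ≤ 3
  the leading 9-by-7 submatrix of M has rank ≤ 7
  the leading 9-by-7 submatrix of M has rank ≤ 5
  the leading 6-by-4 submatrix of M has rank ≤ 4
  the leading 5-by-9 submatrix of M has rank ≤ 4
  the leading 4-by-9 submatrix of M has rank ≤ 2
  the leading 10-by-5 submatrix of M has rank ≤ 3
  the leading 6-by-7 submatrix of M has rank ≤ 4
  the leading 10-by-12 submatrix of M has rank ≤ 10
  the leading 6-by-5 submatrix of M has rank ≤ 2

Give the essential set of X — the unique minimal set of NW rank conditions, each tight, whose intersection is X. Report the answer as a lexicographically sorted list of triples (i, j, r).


Propagating the 23 rank bounds to every northwest block:

  R[1]: 0, 0, 0, 0, 0, 1, 1, 1, 1, 1, 1, 1
  R[2]: 1, 1, 1, 1, 1, 2, 2, 2, 2, 2, 2, 2
  R[3]: 1, 1, 1, 1, 1, 2, 2, 2, 2, 2, 2, 3
  R[4]: 1, 1, 1, 1, 1, 2, 2, 2, 2, 3, 3, 4
  R[5]: 1, 2, 2, 2, 2, 3, 3, 3, 3, 4, 4, 5
  R[6]: 1, 2, 2, 2, 2, 3, 4, 4, 4, 5, 5, 6
  R[7]: 1, 2, 3, 3, 3, 4, 5, 5, 5, 6, 6, 7
  R[8]: 1, 2, 3, 3, 3, 4, 5, 6, 6, 7, 7, 8
  R[9]: 1, 2, 3, 3, 3, 4, 5, 6, 7, 8, 8, 9
  R[10]: 1, 2, 3, 3, 3, 4, 5, 6, 7, 8, 9, 10
  R[11]: 1, 2, 3, 3, 4, 5, 6, 7, 8, 9, 10, 11
  R[12]: 1, 2, 3, 4, 5, 6, 7, 8, 9, 10, 11, 12

giving w = (6, 1, 12, 10, 2, 7, 3, 8, 9, 11, 5, 4) via Δ²R.

D(w) has 31 cells with 7 SE-corners; essential set:

[(1, 5, 0), (3, 11, 2), (4, 5, 1), (4, 9, 2), (6, 5, 2), (10, 5, 3), (11, 4, 3)]


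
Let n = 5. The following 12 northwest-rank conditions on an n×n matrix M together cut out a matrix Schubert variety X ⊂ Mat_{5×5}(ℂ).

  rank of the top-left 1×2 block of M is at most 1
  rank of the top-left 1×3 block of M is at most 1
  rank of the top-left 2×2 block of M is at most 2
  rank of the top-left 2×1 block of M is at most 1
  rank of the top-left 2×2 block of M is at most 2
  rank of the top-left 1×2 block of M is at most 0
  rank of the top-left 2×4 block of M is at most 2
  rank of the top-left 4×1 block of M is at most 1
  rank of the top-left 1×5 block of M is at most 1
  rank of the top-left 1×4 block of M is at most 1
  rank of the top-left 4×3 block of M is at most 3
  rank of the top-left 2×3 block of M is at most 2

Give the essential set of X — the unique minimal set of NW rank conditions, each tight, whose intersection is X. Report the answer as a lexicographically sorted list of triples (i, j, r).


Recovering R(i,j) via the rank-extension bound from the 12 conditions:

  R[1]: 0 0 1 1 1
  R[2]: 1 1 2 2 2
  R[3]: 1 2 3 3 3
  R[4]: 1 2 3 4 4
  R[5]: 1 2 3 4 5

second differences of R give the permutation w = (3, 1, 2, 4, 5).

Fulton essential set (1 of the 2 Rothe cells):

[(1, 2, 0)]


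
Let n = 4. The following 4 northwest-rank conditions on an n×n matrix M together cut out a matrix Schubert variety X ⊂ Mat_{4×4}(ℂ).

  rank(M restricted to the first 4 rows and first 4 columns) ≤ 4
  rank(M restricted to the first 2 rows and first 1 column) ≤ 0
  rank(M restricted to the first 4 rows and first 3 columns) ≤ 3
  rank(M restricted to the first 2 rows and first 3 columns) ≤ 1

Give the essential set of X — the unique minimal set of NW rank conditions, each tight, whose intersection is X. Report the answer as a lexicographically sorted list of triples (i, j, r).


Rank table r_w(4×4) implied by the 4 constraints:

  R[1]: 0 | 1 | 1 | 1
  R[2]: 0 | 1 | 1 | 2
  R[3]: 1 | 2 | 2 | 3
  R[4]: 1 | 2 | 3 | 4

second differences of R give the permutation w = (2, 4, 1, 3).

D(w) has 3 cells with 2 SE-corners; essential set:

[(2, 1, 0), (2, 3, 1)]


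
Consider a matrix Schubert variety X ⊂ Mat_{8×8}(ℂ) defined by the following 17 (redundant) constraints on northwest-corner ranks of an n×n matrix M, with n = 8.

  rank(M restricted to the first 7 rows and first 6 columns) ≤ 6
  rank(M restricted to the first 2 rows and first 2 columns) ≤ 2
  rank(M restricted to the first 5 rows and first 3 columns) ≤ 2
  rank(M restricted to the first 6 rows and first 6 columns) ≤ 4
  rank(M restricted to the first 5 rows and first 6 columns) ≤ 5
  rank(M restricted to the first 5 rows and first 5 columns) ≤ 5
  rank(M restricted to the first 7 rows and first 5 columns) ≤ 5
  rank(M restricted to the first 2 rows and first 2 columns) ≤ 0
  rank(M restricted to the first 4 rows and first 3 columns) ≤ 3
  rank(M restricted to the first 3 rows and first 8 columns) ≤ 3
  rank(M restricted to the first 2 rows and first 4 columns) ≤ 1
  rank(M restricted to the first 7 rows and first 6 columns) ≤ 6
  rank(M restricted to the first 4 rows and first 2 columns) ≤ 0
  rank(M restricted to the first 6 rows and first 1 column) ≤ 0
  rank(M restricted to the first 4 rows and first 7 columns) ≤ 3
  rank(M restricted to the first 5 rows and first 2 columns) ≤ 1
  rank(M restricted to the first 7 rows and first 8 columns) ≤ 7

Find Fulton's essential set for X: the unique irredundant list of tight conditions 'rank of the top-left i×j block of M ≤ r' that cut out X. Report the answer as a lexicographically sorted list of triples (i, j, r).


The tightest implied rank at each (i,j), from the 17 conditions:

  R[1]: 0 | 0 | 1 | 1 | 1 | 1 | 1 | 1
  R[2]: 0 | 0 | 1 | 1 | 2 | 2 | 2 | 2
  R[3]: 0 | 0 | 1 | 2 | 3 | 3 | 3 | 3
  R[4]: 0 | 0 | 1 | 2 | 3 | 3 | 3 | 4
  R[5]: 0 | 1 | 2 | 3 | 4 | 4 | 4 | 5
  R[6]: 0 | 1 | 2 | 3 | 4 | 4 | 5 | 6
  R[7]: 1 | 2 | 3 | 4 | 5 | 5 | 6 | 7
  R[8]: 1 | 2 | 3 | 4 | 5 | 6 | 7 | 8

so w = (3, 5, 4, 8, 2, 7, 1, 6).

5 SE-corners of the 14-cell Rothe diagram give Ess(w):

[(2, 4, 1), (4, 2, 0), (4, 7, 3), (6, 1, 0), (6, 6, 4)]


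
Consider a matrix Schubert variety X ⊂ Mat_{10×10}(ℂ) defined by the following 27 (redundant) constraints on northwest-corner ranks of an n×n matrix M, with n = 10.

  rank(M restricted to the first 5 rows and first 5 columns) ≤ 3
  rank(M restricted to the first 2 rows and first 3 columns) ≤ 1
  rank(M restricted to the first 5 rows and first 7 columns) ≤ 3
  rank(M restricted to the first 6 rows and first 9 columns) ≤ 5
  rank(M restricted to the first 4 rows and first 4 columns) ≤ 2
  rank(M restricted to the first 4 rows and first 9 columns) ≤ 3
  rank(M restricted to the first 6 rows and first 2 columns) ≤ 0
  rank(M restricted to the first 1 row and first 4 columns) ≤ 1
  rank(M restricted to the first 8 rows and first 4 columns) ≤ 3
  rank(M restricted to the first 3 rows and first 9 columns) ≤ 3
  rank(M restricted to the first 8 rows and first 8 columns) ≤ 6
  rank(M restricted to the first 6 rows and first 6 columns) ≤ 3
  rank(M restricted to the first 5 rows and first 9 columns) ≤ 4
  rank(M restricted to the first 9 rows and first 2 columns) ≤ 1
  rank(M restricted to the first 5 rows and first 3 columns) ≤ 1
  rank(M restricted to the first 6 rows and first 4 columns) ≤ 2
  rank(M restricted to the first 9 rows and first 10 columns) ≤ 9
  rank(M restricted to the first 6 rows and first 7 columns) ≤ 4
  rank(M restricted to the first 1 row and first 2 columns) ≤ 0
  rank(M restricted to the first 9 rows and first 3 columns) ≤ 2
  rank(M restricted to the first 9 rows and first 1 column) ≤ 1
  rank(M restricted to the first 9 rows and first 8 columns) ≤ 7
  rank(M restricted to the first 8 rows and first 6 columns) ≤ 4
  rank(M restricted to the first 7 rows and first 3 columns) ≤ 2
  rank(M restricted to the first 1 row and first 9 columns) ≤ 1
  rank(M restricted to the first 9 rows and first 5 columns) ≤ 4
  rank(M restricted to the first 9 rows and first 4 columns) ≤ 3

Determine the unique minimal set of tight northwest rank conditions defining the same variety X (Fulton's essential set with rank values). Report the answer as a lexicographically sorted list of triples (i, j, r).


Rank table r_w(10×10) implied by the 27 constraints:

  R[1]: 0 0 1 1 1 1 1 1 1 1
  R[2]: 0 0 1 2 2 2 2 2 2 2
  R[3]: 0 0 1 2 3 3 3 3 3 3
  R[4]: 0 0 1 2 3 3 3 3 3 4
  R[5]: 0 0 1 2 3 3 3 4 4 5
  R[6]: 0 0 1 2 3 3 4 5 5 6
  R[7]: 1 1 2 3 4 4 5 6 6 7
  R[8]: 1 1 2 3 4 4 5 6 7 8
  R[9]: 1 1 2 3 4 5 6 7 8 9
  R[10]: 1 2 3 4 5 6 7 8 9 10

second differences of R give the permutation w = (3, 4, 5, 10, 8, 7, 1, 9, 6, 2).

6 SE-corners of the 22-cell Rothe diagram give Ess(w):

[(4, 9, 3), (5, 7, 3), (6, 2, 0), (6, 6, 3), (8, 6, 4), (9, 2, 1)]


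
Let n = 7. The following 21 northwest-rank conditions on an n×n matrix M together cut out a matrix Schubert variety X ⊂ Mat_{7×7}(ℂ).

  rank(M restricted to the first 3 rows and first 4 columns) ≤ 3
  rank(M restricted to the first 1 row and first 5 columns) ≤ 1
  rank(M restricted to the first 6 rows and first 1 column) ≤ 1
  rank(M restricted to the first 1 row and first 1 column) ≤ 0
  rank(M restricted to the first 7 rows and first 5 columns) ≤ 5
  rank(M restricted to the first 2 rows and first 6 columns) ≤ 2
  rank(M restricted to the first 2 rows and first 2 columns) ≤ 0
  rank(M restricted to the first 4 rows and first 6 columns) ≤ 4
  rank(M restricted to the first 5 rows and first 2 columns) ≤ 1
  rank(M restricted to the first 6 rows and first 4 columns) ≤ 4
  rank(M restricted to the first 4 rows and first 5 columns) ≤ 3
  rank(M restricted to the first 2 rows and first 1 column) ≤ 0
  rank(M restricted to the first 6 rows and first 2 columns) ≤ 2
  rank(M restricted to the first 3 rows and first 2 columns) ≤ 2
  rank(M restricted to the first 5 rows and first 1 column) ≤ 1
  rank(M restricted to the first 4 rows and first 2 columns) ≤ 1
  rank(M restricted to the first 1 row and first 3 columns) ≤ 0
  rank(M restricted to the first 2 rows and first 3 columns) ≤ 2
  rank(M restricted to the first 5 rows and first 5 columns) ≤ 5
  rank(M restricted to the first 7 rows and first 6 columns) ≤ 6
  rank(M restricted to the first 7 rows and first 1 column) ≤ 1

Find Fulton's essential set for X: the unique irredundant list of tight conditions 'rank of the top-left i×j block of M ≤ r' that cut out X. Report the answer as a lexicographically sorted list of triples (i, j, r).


Recovering R(i,j) via the rank-extension bound from the 21 conditions:

  0, 0, 0, 1, 1, 1, 1
  0, 0, 1, 2, 2, 2, 2
  1, 1, 2, 3, 3, 3, 3
  1, 1, 2, 3, 3, 4, 4
  1, 1, 2, 3, 4, 5, 5
  1, 2, 3, 4, 5, 6, 6
  1, 2, 3, 4, 5, 6, 7

giving w = (4, 3, 1, 6, 5, 2, 7) via Δ²R.

|D(w)|=8, |Ess(w)|=4:

[(1, 3, 0), (2, 2, 0), (4, 5, 3), (5, 2, 1)]


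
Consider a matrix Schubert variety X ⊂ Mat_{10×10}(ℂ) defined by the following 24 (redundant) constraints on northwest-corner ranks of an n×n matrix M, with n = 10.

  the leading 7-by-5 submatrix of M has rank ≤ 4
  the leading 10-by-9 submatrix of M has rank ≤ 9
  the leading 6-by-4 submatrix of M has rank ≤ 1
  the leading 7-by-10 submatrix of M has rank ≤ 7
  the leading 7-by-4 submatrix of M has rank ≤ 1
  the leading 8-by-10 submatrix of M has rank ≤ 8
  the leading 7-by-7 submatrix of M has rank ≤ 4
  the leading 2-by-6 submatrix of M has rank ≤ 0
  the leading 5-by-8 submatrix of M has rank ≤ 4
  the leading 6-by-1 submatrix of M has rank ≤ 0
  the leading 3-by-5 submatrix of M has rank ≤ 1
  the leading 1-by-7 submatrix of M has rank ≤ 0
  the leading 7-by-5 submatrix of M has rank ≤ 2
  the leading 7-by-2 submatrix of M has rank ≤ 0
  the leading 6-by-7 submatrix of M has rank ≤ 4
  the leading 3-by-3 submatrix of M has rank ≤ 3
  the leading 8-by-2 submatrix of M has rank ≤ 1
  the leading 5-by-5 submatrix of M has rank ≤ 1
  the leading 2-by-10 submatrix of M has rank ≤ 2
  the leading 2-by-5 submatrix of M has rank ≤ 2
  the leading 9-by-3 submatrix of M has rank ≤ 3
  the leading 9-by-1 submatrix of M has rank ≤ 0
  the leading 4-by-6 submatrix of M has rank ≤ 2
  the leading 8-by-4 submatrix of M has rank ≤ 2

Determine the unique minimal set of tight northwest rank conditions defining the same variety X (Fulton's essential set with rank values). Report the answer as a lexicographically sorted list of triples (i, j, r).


Reconstructing r_w from the 24 given conditions:

  i=1: 0, 0, 0, 0, 0, 0, 0, 1, 1, 1
  i=2: 0, 0, 0, 0, 0, 0, 1, 2, 2, 2
  i=3: 0, 0, 1, 1, 1, 1, 2, 3, 3, 3
  i=4: 0, 0, 1, 1, 1, 2, 3, 4, 4, 4
  i=5: 0, 0, 1, 1, 1, 2, 3, 4, 5, 5
  i=6: 0, 0, 1, 1, 2, 3, 4, 5, 6, 6
  i=7: 0, 0, 1, 1, 2, 3, 4, 5, 6, 7
  i=8: 0, 1, 2, 2, 3, 4, 5, 6, 7, 8
  i=9: 0, 1, 2, 3, 4, 5, 6, 7, 8, 9
  i=10: 1, 2, 3, 4, 5, 6, 7, 8, 9, 10

giving w = (8, 7, 3, 6, 9, 5, 10, 2, 4, 1) via Δ²R.

6 SE-corners of the 31-cell Rothe diagram give Ess(w):

[(1, 7, 0), (2, 6, 0), (5, 5, 1), (7, 2, 0), (7, 4, 1), (9, 1, 0)]


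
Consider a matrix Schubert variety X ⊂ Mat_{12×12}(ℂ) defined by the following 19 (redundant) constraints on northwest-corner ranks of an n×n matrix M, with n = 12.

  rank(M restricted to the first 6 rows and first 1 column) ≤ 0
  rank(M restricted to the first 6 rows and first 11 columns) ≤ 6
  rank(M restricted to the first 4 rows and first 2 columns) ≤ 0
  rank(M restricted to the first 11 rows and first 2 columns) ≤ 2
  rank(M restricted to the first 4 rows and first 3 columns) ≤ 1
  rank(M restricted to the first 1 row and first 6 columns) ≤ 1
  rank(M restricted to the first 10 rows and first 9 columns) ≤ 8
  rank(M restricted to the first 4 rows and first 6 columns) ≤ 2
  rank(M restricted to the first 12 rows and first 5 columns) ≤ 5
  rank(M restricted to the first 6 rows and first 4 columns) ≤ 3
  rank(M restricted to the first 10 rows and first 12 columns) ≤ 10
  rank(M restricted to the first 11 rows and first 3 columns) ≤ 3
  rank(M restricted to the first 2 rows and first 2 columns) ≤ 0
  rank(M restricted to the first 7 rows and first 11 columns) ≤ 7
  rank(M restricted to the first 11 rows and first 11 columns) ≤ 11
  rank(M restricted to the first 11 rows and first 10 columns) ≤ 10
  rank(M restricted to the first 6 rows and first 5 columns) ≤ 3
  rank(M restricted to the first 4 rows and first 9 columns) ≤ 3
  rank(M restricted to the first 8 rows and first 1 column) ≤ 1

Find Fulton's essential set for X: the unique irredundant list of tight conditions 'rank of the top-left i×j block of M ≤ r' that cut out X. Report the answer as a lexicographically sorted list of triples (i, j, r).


Recovering R(i,j) via the rank-extension bound from the 19 conditions:

  0  0  1  1  1  1  1  1  1  1  1  1
  0  0  1  2  2  2  2  2  2  2  2  2
  0  0  1  2  2  2  3  3  3  3  3  3
  0  0  1  2  2  2  3  3  3  4  4  4
  0  1  2  3  3  3  4  4  4  5  5  5
  0  1  2  3  3  4  5  5  5  6  6  6
  1  2  3  4  4  5  6  6  6  7  7  7
  1  2  3  4  5  6  7  7  7  8  8  8
  1  2  3  4  5  6  7  8  8  9  9  9
  1  2  3  4  5  6  7  8  8  9  10  10
  1  2  3  4  5  6  7  8  9  10  11  11
  1  2  3  4  5  6  7  8  9  10  11  12

second differences of R give the permutation w = (3, 4, 7, 10, 2, 6, 1, 5, 8, 11, 9, 12).

|D(w)|=18, |Ess(w)|=6:

[(4, 2, 0), (4, 6, 2), (4, 9, 3), (6, 1, 0), (6, 5, 3), (10, 9, 8)]


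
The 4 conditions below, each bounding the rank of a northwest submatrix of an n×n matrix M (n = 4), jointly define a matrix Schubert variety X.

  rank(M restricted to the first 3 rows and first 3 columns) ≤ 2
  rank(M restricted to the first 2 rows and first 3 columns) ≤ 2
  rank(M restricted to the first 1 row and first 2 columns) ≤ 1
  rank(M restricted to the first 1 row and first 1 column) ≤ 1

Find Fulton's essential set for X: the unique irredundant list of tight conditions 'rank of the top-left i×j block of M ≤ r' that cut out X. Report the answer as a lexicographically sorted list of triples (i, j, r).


Reconstructing r_w from the 4 given conditions:

  R[1]: 1 | 1 | 1 | 1
  R[2]: 1 | 2 | 2 | 2
  R[3]: 1 | 2 | 2 | 3
  R[4]: 1 | 2 | 3 | 4

giving w = (1, 2, 4, 3) via Δ²R.

D(w) has 1 cell with 1 SE-corner; essential set:

[(3, 3, 2)]


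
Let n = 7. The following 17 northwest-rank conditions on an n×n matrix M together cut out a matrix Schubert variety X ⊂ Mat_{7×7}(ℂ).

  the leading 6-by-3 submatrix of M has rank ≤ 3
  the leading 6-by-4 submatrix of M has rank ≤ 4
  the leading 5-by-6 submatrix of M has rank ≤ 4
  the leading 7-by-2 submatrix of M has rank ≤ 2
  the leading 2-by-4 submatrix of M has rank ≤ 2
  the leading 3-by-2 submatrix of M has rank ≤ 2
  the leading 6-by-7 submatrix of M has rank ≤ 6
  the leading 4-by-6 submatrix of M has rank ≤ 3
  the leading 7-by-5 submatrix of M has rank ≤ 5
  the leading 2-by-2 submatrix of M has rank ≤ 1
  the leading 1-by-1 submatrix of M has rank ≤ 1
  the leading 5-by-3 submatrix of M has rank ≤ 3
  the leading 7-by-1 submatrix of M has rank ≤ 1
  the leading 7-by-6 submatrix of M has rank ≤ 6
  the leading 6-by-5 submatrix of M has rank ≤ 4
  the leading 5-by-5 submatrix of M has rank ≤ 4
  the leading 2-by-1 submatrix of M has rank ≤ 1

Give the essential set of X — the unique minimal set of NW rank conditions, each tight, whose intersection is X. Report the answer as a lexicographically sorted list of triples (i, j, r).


Propagating the 17 rank bounds to every northwest block:

  i=1: 1 | 1 | 1 | 1 | 1 | 1 | 1
  i=2: 1 | 1 | 2 | 2 | 2 | 2 | 2
  i=3: 1 | 2 | 3 | 3 | 3 | 3 | 3
  i=4: 1 | 2 | 3 | 3 | 3 | 3 | 4
  i=5: 1 | 2 | 3 | 4 | 4 | 4 | 5
  i=6: 1 | 2 | 3 | 4 | 4 | 5 | 6
  i=7: 1 | 2 | 3 | 4 | 5 | 6 | 7

the unique w with this rank table is (1, 3, 2, 7, 4, 6, 5).

D(w) has 5 cells with 3 SE-corners; essential set:

[(2, 2, 1), (4, 6, 3), (6, 5, 4)]


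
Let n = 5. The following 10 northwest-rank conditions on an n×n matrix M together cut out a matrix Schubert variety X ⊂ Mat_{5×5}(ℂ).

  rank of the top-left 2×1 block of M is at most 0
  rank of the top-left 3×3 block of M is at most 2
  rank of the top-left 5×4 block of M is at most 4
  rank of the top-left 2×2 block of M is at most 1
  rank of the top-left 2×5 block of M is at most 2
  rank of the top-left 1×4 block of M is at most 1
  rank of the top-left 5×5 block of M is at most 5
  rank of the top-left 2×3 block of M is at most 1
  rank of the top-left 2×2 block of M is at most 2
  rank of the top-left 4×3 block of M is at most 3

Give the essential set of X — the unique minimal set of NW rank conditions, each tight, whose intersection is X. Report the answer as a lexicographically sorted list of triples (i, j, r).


Recovering R(i,j) via the rank-extension bound from the 10 conditions:

  i=1: 0, 1, 1, 1, 1
  i=2: 0, 1, 1, 2, 2
  i=3: 1, 2, 2, 3, 3
  i=4: 1, 2, 3, 4, 4
  i=5: 1, 2, 3, 4, 5

hence w(1..5) = (2, 4, 1, 3, 5).

2 SE-corners of the 3-cell Rothe diagram give Ess(w):

[(2, 1, 0), (2, 3, 1)]


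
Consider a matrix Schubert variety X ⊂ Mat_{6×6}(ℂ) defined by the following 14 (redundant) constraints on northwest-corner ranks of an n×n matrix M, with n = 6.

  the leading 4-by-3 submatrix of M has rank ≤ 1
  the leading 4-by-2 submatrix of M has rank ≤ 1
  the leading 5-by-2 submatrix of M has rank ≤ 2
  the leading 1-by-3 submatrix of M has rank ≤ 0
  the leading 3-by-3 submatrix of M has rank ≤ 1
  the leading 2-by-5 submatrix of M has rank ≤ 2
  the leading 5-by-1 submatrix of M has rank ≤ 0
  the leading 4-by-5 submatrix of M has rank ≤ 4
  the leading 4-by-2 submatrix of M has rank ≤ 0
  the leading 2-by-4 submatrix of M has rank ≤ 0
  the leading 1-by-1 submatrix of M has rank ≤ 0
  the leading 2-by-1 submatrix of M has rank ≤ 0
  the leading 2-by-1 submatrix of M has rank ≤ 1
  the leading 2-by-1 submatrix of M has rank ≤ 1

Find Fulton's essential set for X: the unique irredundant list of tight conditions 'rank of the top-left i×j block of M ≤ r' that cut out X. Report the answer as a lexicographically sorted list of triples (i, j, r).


The tightest implied rank at each (i,j), from the 14 conditions:

  R[1]: 0  0  0  0  1  1
  R[2]: 0  0  0  0  1  2
  R[3]: 0  0  1  1  2  3
  R[4]: 0  0  1  2  3  4
  R[5]: 0  1  2  3  4  5
  R[6]: 1  2  3  4  5  6

reading off 1-entries of Δ²R: w = (5, 6, 3, 4, 2, 1).

Fulton essential set (3 of the 13 Rothe cells):

[(2, 4, 0), (4, 2, 0), (5, 1, 0)]
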